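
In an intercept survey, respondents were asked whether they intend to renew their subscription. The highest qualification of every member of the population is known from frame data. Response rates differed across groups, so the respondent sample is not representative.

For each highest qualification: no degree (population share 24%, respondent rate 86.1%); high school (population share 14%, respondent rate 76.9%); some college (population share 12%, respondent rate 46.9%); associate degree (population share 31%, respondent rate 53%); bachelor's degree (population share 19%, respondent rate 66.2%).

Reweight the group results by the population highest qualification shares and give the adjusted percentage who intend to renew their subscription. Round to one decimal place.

Post-stratification weights by population share, not respondent share:
  no degree: 0.24 × 86.1 = 20.664
  high school: 0.14 × 76.9 = 10.766
  some college: 0.12 × 46.9 = 5.628
  associate degree: 0.31 × 53 = 16.43
  bachelor's degree: 0.19 × 66.2 = 12.578
Post-stratified estimate = 66.066 → 66.1%.

66.1%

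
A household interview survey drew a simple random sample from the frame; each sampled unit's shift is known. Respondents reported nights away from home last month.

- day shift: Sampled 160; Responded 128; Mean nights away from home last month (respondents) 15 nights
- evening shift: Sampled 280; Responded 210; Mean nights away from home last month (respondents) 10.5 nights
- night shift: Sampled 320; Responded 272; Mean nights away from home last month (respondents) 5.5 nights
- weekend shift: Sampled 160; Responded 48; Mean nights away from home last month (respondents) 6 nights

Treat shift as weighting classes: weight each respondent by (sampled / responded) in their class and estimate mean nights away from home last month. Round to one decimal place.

8.8

Response rates by class: day shift 128/160 = 80%, evening shift 210/280 = 75%, night shift 272/320 = 85%, weekend shift 48/160 = 30%.
Weighting each respondent by the inverse class response rate inflates each class back to its sampled size, so the class weight is n_sampled:
  day shift: 160 × 15 = 2400
  evening shift: 280 × 10.5 = 2940
  night shift: 320 × 5.5 = 1760
  weekend shift: 160 × 6 = 960
Adjusted estimate = 8060 / 920 = 8.76087 → 8.8.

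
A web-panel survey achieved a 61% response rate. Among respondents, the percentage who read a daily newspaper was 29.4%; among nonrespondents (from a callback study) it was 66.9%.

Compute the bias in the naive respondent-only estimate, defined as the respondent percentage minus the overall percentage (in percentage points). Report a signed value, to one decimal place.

Nonresponse fraction = 1 − 0.61 = 0.39.
Bias = (nonresponse fraction) × (respondent percentage − nonrespondent percentage)
     = 0.39 × (29.4 − 66.9) = 0.39 × -37.5 = -14.625.

-14.6 percentage points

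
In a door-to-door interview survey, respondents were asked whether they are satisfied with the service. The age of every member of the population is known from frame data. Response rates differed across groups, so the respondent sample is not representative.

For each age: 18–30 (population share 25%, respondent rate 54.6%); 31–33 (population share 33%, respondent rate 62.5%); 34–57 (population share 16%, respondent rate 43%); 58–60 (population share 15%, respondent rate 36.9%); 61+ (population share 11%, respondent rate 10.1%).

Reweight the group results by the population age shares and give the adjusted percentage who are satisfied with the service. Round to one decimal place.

47.8%

Post-stratification weights by population share, not respondent share:
  18–30: 0.25 × 54.6 = 13.65
  31–33: 0.33 × 62.5 = 20.625
  34–57: 0.16 × 43 = 6.88
  58–60: 0.15 × 36.9 = 5.535
  61+: 0.11 × 10.1 = 1.111
Post-stratified estimate = 47.801 → 47.8%.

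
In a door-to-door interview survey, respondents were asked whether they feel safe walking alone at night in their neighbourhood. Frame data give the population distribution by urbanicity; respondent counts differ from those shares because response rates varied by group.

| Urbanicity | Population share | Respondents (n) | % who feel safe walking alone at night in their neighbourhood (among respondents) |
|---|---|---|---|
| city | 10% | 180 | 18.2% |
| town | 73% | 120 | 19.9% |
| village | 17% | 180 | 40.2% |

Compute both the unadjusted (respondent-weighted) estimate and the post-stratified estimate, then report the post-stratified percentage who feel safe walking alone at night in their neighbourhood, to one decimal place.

23.2%

Without adjustment, the pooled respondent share is:
  (180/480)×18.2 + (120/480)×19.9 + (180/480)×40.2 = 26.875%
Reweighting by population urbanicity shares:
  0.1×18.2 + 0.73×19.9 + 0.17×40.2 = 23.181%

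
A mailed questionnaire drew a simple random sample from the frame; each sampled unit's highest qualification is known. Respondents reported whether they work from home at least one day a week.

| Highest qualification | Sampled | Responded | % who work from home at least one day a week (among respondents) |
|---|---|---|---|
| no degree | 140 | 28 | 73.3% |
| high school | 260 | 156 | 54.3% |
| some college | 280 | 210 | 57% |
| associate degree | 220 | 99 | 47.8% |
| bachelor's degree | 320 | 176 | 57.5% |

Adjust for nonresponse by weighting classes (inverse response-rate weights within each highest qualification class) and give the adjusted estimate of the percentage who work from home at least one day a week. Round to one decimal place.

Class response rates: no degree 28/140 = 20%, high school 156/260 = 60%, some college 210/280 = 75%, associate degree 99/220 = 45%, bachelor's degree 176/320 = 55%.
Each respondent's weight = sampled/responded in their class; summing within a class gives n_sampled, so:
  no degree: 140 × 73.3 = 10,262
  high school: 260 × 54.3 = 14,118
  some college: 280 × 57 = 15,960
  associate degree: 220 × 47.8 = 10,516
  bachelor's degree: 320 × 57.5 = 18,400
Adjusted estimate = 69,256 / 1,220 = 56.7672 → 56.8%.

56.8%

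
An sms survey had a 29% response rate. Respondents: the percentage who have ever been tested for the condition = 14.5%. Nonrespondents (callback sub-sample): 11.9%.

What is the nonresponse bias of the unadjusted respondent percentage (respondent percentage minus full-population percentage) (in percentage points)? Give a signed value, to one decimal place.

Nonresponse fraction = 1 − 0.29 = 0.71.
Bias = (nonresponse fraction) × (respondent percentage − nonrespondent percentage)
     = 0.71 × (14.5 − 11.9) = 0.71 × 2.6 = 1.846.

+1.8 percentage points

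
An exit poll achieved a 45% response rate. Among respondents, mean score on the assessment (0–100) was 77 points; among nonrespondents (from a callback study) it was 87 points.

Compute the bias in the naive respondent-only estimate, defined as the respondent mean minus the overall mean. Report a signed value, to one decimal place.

Nonresponse fraction = 1 − 0.45 = 0.55.
Bias = (nonresponse fraction) × (respondent mean − nonrespondent mean)
     = 0.55 × (77 − 87) = 0.55 × -10 = -5.5.

-5.5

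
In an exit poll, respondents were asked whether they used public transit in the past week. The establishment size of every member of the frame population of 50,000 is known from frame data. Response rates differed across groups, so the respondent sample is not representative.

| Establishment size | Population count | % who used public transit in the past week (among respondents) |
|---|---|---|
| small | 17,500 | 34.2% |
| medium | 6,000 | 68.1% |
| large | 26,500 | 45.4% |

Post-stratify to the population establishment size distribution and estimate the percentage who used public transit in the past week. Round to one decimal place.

44.2%

Each cell contributes population-share × respondent value:
  small: (17,500/50,000) × 34.2 = 11.97
  medium: (6,000/50,000) × 68.1 = 8.172
  large: (26,500/50,000) × 45.4 = 24.062
Post-stratified estimate = 44.204 → 44.2%.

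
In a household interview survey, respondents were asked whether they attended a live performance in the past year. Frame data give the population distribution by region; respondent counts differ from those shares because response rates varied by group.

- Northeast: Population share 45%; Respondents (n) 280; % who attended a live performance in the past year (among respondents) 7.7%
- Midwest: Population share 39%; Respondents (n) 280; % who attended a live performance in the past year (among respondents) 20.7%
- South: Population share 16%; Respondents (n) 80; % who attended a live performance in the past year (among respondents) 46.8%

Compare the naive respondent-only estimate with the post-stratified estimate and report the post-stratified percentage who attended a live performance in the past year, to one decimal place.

19.0%

Without adjustment, the pooled respondent share is:
  (280/640)×7.7 + (280/640)×20.7 + (80/640)×46.8 = 18.275%
Post-stratified estimate weights by population shares:
  0.45×7.7 + 0.39×20.7 + 0.16×46.8 = 19.026%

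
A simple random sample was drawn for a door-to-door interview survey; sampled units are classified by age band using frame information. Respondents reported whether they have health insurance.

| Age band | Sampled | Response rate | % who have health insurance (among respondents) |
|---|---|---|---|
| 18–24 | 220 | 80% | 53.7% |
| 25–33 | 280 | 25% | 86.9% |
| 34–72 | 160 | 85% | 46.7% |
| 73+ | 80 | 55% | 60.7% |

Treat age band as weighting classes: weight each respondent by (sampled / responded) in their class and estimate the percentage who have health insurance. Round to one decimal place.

Weighting each respondent by the inverse class response rate inflates each class back to its sampled size, so the class weight is n_sampled:
  18–24: 220 × 53.7 = 11,814
  25–33: 280 × 86.9 = 24,332
  34–72: 160 × 46.7 = 7472
  73+: 80 × 60.7 = 4856
Adjusted estimate = 48,474 / 740 = 65.5054 → 65.5%.

65.5%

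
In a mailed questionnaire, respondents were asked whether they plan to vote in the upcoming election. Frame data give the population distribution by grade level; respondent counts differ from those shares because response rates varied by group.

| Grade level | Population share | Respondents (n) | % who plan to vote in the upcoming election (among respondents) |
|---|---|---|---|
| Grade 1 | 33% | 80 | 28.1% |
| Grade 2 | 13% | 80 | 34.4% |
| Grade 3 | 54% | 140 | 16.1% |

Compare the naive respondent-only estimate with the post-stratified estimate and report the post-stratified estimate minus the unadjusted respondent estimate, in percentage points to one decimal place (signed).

-1.7 percentage points

Naive respondent-only estimate (weights = respondent counts):
  (80/300)×28.1 + (80/300)×34.4 + (140/300)×16.1 = 24.18%
Post-stratifying to population shares instead:
  0.33×28.1 + 0.13×34.4 + 0.54×16.1 = 22.439%
Difference = 22.439 − 24.18 = -1.741 pp.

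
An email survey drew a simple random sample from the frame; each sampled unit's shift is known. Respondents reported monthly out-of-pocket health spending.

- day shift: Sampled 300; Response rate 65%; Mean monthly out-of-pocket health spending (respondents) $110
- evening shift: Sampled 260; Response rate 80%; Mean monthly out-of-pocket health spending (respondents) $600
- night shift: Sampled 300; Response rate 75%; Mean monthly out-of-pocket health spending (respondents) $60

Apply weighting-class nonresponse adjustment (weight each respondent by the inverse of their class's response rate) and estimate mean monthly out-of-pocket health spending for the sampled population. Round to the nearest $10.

$240

With weight = n_sampled/n_responded per class, the weighted class total is n_sampled:
  day shift: 300 × 110 = 33,000
  evening shift: 260 × 600 = 156,000
  night shift: 300 × 60 = 18,000
Adjusted estimate = 207,000 / 860 = 240.698 → $240.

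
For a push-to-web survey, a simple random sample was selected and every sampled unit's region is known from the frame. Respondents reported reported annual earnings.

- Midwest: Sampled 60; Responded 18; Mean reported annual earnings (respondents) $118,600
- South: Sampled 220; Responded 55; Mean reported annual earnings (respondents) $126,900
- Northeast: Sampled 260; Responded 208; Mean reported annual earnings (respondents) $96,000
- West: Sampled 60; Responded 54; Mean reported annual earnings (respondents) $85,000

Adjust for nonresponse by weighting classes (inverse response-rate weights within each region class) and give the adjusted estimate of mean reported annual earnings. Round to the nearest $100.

Response rates by class: Midwest 18/60 = 30%, South 55/220 = 25%, Northeast 208/260 = 80%, West 54/60 = 90%.
With weight = n_sampled/n_responded per class, the weighted class total is n_sampled:
  Midwest: 60 × 118,600 = 7,116,000
  South: 220 × 126,900 = 27,918,000
  Northeast: 260 × 96,000 = 24,960,000
  West: 60 × 85,000 = 5,100,000
Adjusted estimate = 65,094,000 / 600 = 108,490 → $108,500.

$108,500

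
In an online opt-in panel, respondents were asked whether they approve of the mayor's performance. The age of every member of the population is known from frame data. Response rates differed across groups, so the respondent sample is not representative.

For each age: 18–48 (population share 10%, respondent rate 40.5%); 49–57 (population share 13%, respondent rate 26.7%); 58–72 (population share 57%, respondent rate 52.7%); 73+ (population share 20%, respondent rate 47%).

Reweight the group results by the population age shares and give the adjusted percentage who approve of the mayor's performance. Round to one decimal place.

47.0%

Weight each group's respondent value by its population share:
  18–48: 0.1 × 40.5 = 4.05
  49–57: 0.13 × 26.7 = 3.471
  58–72: 0.57 × 52.7 = 30.039
  73+: 0.2 × 47 = 9.4
Post-stratified estimate = 46.96 → 47.0%.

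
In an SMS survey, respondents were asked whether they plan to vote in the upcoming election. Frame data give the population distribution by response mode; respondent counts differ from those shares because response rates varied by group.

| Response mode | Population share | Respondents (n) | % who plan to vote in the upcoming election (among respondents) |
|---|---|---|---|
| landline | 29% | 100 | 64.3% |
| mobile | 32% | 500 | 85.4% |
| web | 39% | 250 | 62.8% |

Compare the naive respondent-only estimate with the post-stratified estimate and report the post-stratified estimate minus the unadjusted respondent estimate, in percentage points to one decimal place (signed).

Without adjustment, the pooled respondent share is:
  (100/850)×64.3 + (500/850)×85.4 + (250/850)×62.8 = 76.2706%
Post-stratified estimate weights by population shares:
  0.29×64.3 + 0.32×85.4 + 0.39×62.8 = 70.467%
Difference = 70.467 − 76.2706 = -5.8036 pp.

-5.8 percentage points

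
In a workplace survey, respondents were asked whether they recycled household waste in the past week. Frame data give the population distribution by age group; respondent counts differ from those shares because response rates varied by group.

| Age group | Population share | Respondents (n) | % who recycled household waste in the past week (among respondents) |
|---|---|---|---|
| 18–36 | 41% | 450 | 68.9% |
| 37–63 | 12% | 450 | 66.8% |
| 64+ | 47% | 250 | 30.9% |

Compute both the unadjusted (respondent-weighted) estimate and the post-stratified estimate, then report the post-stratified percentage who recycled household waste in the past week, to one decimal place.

50.8%

Naive respondent-only estimate (weights = respondent counts):
  (450/1150)×68.9 + (450/1150)×66.8 + (250/1150)×30.9 = 59.8174%
Reweighting by population age group shares:
  0.41×68.9 + 0.12×66.8 + 0.47×30.9 = 50.788%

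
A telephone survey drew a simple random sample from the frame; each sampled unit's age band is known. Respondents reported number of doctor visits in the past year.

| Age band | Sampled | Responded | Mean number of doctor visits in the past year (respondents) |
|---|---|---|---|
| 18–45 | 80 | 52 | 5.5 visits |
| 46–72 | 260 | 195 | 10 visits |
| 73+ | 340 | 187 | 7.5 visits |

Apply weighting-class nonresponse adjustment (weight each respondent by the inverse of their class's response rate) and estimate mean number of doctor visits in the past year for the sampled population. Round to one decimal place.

Response rates by class: 18–45 52/80 = 65%, 46–72 195/260 = 75%, 73+ 187/340 = 55%.
Each respondent's weight = sampled/responded in their class; summing within a class gives n_sampled, so:
  18–45: 80 × 5.5 = 440
  46–72: 260 × 10 = 2600
  73+: 340 × 7.5 = 2550
Adjusted estimate = 5590 / 680 = 8.22059 → 8.2.

8.2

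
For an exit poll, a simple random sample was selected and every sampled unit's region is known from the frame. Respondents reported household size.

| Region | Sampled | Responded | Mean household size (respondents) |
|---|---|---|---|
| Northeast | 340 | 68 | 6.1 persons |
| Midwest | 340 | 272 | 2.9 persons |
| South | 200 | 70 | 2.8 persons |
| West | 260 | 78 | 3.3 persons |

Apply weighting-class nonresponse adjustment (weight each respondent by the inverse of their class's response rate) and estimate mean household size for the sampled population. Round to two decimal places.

3.93

Response rates by class: Northeast 68/340 = 20%, Midwest 272/340 = 80%, South 70/200 = 35%, West 78/260 = 30%.
Inverse-response-rate weighting restores each class to its sampled count, so class totals weight by n_sampled:
  Northeast: 340 × 6.1 = 2074
  Midwest: 340 × 2.9 = 986
  South: 200 × 2.8 = 560
  West: 260 × 3.3 = 858
Adjusted estimate = 4478 / 1,140 = 3.92807 → 3.93.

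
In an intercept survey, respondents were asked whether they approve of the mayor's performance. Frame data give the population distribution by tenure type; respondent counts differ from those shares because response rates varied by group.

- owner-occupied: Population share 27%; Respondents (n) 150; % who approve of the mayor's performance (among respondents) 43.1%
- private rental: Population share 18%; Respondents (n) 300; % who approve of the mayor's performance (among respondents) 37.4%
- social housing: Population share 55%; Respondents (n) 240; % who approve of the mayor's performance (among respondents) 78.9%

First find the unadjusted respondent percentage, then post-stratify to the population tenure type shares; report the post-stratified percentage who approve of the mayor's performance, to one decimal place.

Without adjustment, the pooled respondent share is:
  (150/690)×43.1 + (300/690)×37.4 + (240/690)×78.9 = 53.0739%
Reweighting by population tenure type shares:
  0.27×43.1 + 0.18×37.4 + 0.55×78.9 = 61.764%

61.8%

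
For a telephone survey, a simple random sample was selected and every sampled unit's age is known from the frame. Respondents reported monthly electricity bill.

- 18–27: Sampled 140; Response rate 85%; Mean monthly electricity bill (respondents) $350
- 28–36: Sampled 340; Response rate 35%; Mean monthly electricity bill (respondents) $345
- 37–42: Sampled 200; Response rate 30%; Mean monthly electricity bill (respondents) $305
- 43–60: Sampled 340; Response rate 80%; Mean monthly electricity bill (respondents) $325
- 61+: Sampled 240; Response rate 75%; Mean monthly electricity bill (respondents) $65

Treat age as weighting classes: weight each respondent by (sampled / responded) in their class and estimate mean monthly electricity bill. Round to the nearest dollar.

$280

Each respondent's weight = sampled/responded in their class; summing within a class gives n_sampled, so:
  18–27: 140 × 350 = 49,000
  28–36: 340 × 345 = 117,300
  37–42: 200 × 305 = 61,000
  43–60: 340 × 325 = 110,500
  61+: 240 × 65 = 15,600
Adjusted estimate = 353,400 / 1,260 = 280.476 → $280.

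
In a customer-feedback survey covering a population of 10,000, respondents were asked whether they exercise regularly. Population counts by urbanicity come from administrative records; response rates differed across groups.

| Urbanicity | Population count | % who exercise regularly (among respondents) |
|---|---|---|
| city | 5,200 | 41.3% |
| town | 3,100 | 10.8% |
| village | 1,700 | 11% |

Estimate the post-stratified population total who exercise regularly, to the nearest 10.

2,670

Estimated count per cell = population count × respondent percentage:
  city: 5,200 × 41.3% = 2147.6
  town: 3,100 × 10.8% = 334.8
  village: 1,700 × 11% = 187
Estimated total = 2669.4 → 2,670.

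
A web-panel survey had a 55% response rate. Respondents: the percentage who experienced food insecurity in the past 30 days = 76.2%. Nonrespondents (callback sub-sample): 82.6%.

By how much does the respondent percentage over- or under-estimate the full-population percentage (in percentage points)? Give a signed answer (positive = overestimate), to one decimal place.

Nonresponse fraction = 1 − 0.55 = 0.45.
Bias = (nonresponse fraction) × (respondent percentage − nonrespondent percentage)
     = 0.45 × (76.2 − 82.6) = 0.45 × -6.4 = -2.88.

-2.9 percentage points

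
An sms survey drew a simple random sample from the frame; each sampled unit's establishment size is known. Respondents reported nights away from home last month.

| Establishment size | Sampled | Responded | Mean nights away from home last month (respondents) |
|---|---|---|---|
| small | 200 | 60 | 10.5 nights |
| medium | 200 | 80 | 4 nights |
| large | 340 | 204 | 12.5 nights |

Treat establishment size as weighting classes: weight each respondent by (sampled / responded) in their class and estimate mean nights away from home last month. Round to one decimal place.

Response rates by class: small 60/200 = 30%, medium 80/200 = 40%, large 204/340 = 60%.
With weight = n_sampled/n_responded per class, the weighted class total is n_sampled:
  small: 200 × 10.5 = 2100
  medium: 200 × 4 = 800
  large: 340 × 12.5 = 4250
Adjusted estimate = 7150 / 740 = 9.66216 → 9.7.

9.7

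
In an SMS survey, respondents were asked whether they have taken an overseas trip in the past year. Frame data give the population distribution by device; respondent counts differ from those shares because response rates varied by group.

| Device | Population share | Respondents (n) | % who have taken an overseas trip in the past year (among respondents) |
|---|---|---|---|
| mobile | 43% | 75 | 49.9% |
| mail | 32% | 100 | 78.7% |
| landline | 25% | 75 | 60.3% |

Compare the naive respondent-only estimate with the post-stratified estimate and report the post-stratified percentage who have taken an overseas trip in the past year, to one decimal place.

61.7%

Without adjustment, the pooled respondent share is:
  (75/250)×49.9 + (100/250)×78.7 + (75/250)×60.3 = 64.54%
Post-stratifying to population shares instead:
  0.43×49.9 + 0.32×78.7 + 0.25×60.3 = 61.716%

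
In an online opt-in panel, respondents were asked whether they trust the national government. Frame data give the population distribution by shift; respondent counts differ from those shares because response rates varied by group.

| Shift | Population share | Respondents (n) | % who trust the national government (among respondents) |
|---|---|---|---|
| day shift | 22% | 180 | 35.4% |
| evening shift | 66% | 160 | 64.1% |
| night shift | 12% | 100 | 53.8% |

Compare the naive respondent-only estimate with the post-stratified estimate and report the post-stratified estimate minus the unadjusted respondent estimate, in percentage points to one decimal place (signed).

Without adjustment, the pooled respondent share is:
  (180/440)×35.4 + (160/440)×64.1 + (100/440)×53.8 = 50.0182%
Post-stratifying to population shares instead:
  0.22×35.4 + 0.66×64.1 + 0.12×53.8 = 56.55%
Difference = 56.55 − 50.0182 = 6.5318 pp.

+6.5 percentage points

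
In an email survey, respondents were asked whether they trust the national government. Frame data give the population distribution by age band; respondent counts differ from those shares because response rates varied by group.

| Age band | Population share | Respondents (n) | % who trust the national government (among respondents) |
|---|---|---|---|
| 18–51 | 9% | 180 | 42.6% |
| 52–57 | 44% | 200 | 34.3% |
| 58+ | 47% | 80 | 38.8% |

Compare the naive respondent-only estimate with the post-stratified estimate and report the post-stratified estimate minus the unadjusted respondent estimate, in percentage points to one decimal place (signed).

Naive respondent-only estimate (weights = respondent counts):
  (180/460)×42.6 + (200/460)×34.3 + (80/460)×38.8 = 38.3304%
Post-stratified estimate weights by population shares:
  0.09×42.6 + 0.44×34.3 + 0.47×38.8 = 37.162%
Difference = 37.162 − 38.3304 = -1.1684 pp.

-1.2 percentage points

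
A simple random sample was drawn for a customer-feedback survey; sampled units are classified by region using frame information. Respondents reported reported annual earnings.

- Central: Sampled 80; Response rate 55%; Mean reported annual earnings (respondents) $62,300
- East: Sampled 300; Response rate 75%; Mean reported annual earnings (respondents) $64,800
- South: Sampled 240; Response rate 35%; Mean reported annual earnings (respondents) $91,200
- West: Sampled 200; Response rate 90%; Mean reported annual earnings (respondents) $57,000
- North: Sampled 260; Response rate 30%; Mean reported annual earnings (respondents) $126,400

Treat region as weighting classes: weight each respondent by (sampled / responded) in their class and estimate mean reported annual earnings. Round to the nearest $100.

Each respondent's weight = sampled/responded in their class; summing within a class gives n_sampled, so:
  Central: 80 × 62,300 = 4,984,000
  East: 300 × 64,800 = 19,440,000
  South: 240 × 91,200 = 21,888,000
  West: 200 × 57,000 = 11,400,000
  North: 260 × 126,400 = 32,864,000
Adjusted estimate = 90,576,000 / 1,080 = 83866.7 → $83,900.

$83,900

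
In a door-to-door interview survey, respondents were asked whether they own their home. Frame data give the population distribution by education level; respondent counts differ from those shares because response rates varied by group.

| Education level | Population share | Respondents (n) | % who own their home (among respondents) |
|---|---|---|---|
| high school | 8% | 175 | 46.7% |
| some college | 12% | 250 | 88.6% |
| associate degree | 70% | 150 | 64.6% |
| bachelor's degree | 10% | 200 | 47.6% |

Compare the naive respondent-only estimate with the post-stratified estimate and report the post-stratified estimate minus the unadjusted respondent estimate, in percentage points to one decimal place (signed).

+0.4 percentage points

Unadjusted (pooled respondent) estimate weights by respondent counts:
  (175/775)×46.7 + (250/775)×88.6 + (150/775)×64.6 + (200/775)×47.6 = 63.9129%
Post-stratified estimate weights by population shares:
  0.08×46.7 + 0.12×88.6 + 0.7×64.6 + 0.1×47.6 = 64.348%
Difference = 64.348 − 63.9129 = 0.4351 pp.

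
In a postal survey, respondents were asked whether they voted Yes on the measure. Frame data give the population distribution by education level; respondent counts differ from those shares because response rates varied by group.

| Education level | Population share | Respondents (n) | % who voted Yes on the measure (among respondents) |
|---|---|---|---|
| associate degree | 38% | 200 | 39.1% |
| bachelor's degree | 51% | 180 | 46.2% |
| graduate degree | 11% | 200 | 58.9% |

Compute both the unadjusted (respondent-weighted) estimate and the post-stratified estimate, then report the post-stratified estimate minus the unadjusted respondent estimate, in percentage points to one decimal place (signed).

-3.2 percentage points

Without adjustment, the pooled respondent share is:
  (200/580)×39.1 + (180/580)×46.2 + (200/580)×58.9 = 48.131%
Reweighting by population education level shares:
  0.38×39.1 + 0.51×46.2 + 0.11×58.9 = 44.899%
Difference = 44.899 − 48.131 = -3.232 pp.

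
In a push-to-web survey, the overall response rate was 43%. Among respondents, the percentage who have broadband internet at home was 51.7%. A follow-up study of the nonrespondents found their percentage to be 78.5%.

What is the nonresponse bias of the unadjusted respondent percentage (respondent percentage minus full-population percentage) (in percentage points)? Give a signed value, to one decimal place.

-15.3 percentage points

Nonresponse fraction = 1 − 0.43 = 0.57.
Bias = (nonresponse fraction) × (respondent percentage − nonrespondent percentage)
     = 0.57 × (51.7 − 78.5) = 0.57 × -26.8 = -15.276.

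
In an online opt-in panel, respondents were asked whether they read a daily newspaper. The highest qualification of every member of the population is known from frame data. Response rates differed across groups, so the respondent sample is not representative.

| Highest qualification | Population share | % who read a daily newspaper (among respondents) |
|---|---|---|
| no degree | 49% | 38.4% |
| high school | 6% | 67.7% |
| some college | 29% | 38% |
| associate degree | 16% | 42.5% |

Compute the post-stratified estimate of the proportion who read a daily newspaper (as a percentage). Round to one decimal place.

Reweight to the known highest qualification distribution:
  no degree: 0.49 × 38.4 = 18.816
  high school: 0.06 × 67.7 = 4.062
  some college: 0.29 × 38 = 11.02
  associate degree: 0.16 × 42.5 = 6.8
Post-stratified estimate = 40.698 → 40.7%.

40.7%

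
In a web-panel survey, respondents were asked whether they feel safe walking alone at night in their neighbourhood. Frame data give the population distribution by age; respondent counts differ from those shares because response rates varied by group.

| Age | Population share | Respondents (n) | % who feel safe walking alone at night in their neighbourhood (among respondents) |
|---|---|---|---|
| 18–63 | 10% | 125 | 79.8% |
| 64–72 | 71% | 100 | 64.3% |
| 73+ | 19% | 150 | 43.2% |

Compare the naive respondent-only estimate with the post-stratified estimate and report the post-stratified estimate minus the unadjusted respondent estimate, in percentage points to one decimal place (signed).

Without adjustment, the pooled respondent share is:
  (125/375)×79.8 + (100/375)×64.3 + (150/375)×43.2 = 61.0267%
Reweighting by population age shares:
  0.1×79.8 + 0.71×64.3 + 0.19×43.2 = 61.841%
Difference = 61.841 − 61.0267 = 0.8143 pp.

+0.8 percentage points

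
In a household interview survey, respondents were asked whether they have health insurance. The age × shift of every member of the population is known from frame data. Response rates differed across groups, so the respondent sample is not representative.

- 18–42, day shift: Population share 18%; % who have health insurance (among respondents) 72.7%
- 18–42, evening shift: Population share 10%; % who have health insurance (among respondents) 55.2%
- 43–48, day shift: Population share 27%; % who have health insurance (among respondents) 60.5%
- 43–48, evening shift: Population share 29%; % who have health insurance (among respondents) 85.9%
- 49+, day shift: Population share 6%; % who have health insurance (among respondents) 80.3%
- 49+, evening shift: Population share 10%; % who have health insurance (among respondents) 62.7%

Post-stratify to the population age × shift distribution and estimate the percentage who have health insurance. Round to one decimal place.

Weight each group's respondent value by its population share:
  18–42, day shift: 0.18 × 72.7 = 13.086
  18–42, evening shift: 0.1 × 55.2 = 5.52
  43–48, day shift: 0.27 × 60.5 = 16.335
  43–48, evening shift: 0.29 × 85.9 = 24.911
  49+, day shift: 0.06 × 80.3 = 4.818
  49+, evening shift: 0.1 × 62.7 = 6.27
Post-stratified estimate = 70.94 → 70.9%.

70.9%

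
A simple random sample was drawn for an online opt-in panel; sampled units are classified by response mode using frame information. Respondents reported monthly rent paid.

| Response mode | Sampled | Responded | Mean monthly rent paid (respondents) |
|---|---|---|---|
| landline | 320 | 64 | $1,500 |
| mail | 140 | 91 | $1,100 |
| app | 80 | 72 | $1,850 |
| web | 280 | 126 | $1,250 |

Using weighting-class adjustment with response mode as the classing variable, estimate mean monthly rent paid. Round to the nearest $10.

Response rates by class: landline 64/320 = 20%, mail 91/140 = 65%, app 72/80 = 90%, web 126/280 = 45%.
Inverse-response-rate weighting restores each class to its sampled count, so class totals weight by n_sampled:
  landline: 320 × 1500 = 480,000
  mail: 140 × 1100 = 154,000
  app: 80 × 1850 = 148,000
  web: 280 × 1250 = 350,000
Adjusted estimate = 1,132,000 / 820 = 1380.49 → $1,380.

$1,380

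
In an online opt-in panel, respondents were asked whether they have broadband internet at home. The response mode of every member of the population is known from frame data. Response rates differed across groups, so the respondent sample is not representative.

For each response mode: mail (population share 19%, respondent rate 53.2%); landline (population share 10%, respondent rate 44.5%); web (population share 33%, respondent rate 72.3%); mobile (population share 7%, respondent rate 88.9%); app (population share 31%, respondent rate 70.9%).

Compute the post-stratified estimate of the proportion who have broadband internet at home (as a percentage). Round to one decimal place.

Each cell contributes population-share × respondent value:
  mail: 0.19 × 53.2 = 10.108
  landline: 0.1 × 44.5 = 4.45
  web: 0.33 × 72.3 = 23.859
  mobile: 0.07 × 88.9 = 6.223
  app: 0.31 × 70.9 = 21.979
Post-stratified estimate = 66.619 → 66.6%.

66.6%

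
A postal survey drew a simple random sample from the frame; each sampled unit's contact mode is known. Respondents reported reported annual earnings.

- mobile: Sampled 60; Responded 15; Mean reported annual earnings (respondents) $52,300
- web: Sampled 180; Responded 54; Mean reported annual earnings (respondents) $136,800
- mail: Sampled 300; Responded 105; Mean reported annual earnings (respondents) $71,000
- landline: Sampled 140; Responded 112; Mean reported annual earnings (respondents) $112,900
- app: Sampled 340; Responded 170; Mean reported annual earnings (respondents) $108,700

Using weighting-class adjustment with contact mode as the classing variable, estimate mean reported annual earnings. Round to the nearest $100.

Class response rates: mobile 15/60 = 25%, web 54/180 = 30%, mail 105/300 = 35%, landline 112/140 = 80%, app 170/340 = 50%.
Each respondent's weight = sampled/responded in their class; summing within a class gives n_sampled, so:
  mobile: 60 × 52,300 = 3,138,000
  web: 180 × 136,800 = 24,624,000
  mail: 300 × 71,000 = 21,300,000
  landline: 140 × 112,900 = 15,806,000
  app: 340 × 108,700 = 36,958,000
Adjusted estimate = 101,826,000 / 1,020 = 99829.4 → $99,800.

$99,800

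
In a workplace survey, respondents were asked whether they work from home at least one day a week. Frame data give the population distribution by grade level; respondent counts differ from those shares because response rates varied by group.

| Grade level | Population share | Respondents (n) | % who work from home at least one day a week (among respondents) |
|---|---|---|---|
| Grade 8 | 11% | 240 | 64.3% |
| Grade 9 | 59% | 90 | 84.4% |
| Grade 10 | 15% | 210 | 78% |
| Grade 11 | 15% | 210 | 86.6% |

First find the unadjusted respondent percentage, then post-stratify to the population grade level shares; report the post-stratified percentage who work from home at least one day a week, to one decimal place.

81.6%

Without adjustment, the pooled respondent share is:
  (240/750)×64.3 + (90/750)×84.4 + (210/750)×78 + (210/750)×86.6 = 76.792%
Post-stratifying to population shares instead:
  0.11×64.3 + 0.59×84.4 + 0.15×78 + 0.15×86.6 = 81.559%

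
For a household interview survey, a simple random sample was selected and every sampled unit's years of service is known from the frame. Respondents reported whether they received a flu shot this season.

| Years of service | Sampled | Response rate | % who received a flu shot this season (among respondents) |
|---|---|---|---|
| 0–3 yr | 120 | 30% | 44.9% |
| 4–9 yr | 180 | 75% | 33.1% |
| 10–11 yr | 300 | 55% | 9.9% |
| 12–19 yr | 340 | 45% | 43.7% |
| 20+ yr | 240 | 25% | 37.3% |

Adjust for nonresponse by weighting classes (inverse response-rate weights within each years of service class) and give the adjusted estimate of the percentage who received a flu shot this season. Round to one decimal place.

Inverse-response-rate weighting restores each class to its sampled count, so class totals weight by n_sampled:
  0–3 yr: 120 × 44.9 = 5388
  4–9 yr: 180 × 33.1 = 5958
  10–11 yr: 300 × 9.9 = 2970
  12–19 yr: 340 × 43.7 = 14858
  20+ yr: 240 × 37.3 = 8952
Adjusted estimate = 38,126 / 1,180 = 32.3102 → 32.3%.

32.3%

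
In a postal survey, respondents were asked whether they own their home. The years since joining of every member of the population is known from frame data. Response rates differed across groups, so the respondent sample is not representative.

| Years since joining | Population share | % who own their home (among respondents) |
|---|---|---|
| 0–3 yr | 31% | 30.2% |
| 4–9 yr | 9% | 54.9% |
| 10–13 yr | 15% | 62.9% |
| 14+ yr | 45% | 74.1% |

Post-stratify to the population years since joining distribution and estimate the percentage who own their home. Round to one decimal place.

57.1%

Reweight to the known years since joining distribution:
  0–3 yr: 0.31 × 30.2 = 9.362
  4–9 yr: 0.09 × 54.9 = 4.941
  10–13 yr: 0.15 × 62.9 = 9.435
  14+ yr: 0.45 × 74.1 = 33.345
Post-stratified estimate = 57.083 → 57.1%.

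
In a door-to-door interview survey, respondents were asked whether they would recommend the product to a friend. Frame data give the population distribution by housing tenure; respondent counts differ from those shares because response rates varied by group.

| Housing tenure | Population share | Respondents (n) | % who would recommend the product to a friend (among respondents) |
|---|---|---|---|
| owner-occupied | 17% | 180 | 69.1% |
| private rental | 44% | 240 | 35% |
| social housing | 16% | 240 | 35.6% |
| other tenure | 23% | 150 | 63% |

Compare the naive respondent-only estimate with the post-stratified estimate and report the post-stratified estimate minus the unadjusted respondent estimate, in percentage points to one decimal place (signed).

Unadjusted (pooled respondent) estimate weights by respondent counts:
  (180/810)×69.1 + (240/810)×35 + (240/810)×35.6 + (150/810)×63 = 47.9407%
Post-stratifying to population shares instead:
  0.17×69.1 + 0.44×35 + 0.16×35.6 + 0.23×63 = 47.333%
Difference = 47.333 − 47.9407 = -0.6077 pp.

-0.6 percentage points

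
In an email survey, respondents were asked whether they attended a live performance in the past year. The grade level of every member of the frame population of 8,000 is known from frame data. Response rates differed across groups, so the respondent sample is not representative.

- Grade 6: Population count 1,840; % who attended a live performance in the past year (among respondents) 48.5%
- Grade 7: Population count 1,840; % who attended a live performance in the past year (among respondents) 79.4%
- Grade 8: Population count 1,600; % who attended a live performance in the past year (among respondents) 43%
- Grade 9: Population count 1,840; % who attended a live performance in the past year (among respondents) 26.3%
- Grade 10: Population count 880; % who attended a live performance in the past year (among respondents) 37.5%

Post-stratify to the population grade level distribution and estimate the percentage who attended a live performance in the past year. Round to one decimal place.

Each cell contributes population-share × respondent value:
  Grade 6: (1,840/8,000) × 48.5 = 11.155
  Grade 7: (1,840/8,000) × 79.4 = 18.262
  Grade 8: (1,600/8,000) × 43 = 8.6
  Grade 9: (1,840/8,000) × 26.3 = 6.049
  Grade 10: (880/8,000) × 37.5 = 4.125
Post-stratified estimate = 48.191 → 48.2%.

48.2%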